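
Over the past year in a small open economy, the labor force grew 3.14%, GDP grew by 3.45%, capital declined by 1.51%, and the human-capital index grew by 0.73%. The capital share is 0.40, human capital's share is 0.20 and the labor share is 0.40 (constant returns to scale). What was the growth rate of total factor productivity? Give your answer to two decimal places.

Labor's share = 1 − 0.4 − 0.2 = 0.4.
Capital: 0.4 × (-1.51) = -0.604 pp.
The human-capital index: 0.2 × 0.73 = 0.146 pp.
The labor force: 0.4 × 3.14 = 1.256 pp.
TFP growth = 3.45 − 0.798 = 2.652%.

Total factor productivity growth was 2.65%.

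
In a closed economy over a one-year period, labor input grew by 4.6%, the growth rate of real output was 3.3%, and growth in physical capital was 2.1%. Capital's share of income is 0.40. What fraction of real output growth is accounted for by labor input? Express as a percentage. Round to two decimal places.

Labor's share = 1 − 0.4 = 0.6.
Labor input contributed 0.6 × 4.6 = 2.76 pp.
Share of growth = 2.76 / 3.3 × 100 = 83.6364%.

83.64%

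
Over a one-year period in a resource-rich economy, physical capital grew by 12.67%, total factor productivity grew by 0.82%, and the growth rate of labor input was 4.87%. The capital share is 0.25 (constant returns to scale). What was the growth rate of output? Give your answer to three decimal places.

Output growth was 7.640%.

Labor's share = 1 − 0.25 = 0.75.
Physical capital: 0.25 × 12.67 = 3.1675 pp.
Labor input: 0.75 × 4.87 = 3.6525 pp.
Output growth = 0.82 + 6.82 = 7.64%.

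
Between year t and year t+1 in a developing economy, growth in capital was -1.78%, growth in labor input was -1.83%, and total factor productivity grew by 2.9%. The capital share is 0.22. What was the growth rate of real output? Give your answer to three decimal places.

Real output grew 1.081%.

Labor's share = 1 − 0.22 = 0.78.
Capital: 0.22 × (-1.78) = -0.3916 pp.
Labor input: 0.78 × (-1.83) = -1.4274 pp.
Output growth = 2.9 + (-1.819) = 1.081%.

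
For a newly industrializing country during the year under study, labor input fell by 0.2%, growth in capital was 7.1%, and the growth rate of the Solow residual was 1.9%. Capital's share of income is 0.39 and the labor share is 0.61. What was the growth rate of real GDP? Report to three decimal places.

Labor's share = 1 − 0.39 = 0.61.
Capital: 0.39 × 7.1 = 2.769 pp.
Labor input: 0.61 × (-0.2) = -0.122 pp.
Output growth = 1.9 + 2.647 = 4.547%.

4.547%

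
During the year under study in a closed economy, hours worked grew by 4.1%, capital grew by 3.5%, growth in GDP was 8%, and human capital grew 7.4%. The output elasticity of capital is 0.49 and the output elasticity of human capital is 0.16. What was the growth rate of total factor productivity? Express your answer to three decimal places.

Total factor productivity growth was 3.666%.

Labor's share = 1 − 0.49 − 0.16 = 0.35.
Capital: 0.49 × 3.5 = 1.715 pp.
Human capital: 0.16 × 7.4 = 1.184 pp.
Hours worked: 0.35 × 4.1 = 1.435 pp.
TFP growth = 8 − 4.334 = 3.666%.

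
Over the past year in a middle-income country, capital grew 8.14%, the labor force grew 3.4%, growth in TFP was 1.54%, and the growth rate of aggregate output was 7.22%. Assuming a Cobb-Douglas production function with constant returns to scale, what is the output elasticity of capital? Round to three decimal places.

gY = gA + α·gK + (1−α)·gL, so gY − gA − gL = α(gK − gL).
7.22 − 1.54 − 3.4 = α × (8.14 − 3.4).
2.28 = 4.74 α, so α = 0.48101.

α = 0.481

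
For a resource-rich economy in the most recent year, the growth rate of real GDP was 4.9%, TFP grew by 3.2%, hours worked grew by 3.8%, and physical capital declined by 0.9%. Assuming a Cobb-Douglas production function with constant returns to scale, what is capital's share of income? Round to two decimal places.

α = 0.45

gY = gA + α·gK + (1−α)·gL, so gY − gA − gL = α(gK − gL).
4.9 − 3.2 − 3.8 = α × (-0.9 − 3.8).
-2.1 = -4.7 α, so α = 0.4468.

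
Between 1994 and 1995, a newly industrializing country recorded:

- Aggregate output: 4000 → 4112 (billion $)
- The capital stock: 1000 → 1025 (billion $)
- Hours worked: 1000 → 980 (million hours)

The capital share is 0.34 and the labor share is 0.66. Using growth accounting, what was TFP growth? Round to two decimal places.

3.27%

Aggregate output growth = (4112 − 4000) / 4000 = 2.8%.
The capital stock growth = (1025 − 1000) / 1000 = 2.5%.
Hours worked growth = (980 − 1000) / 1000 = -2%.
Labor's share = 1 − 0.34 = 0.66.
The capital stock: 0.34 × 2.5 = 0.85 pp.
Hours worked: 0.66 × (-2) = -1.32 pp.
TFP growth = 2.8 + 0.47 = 3.27%.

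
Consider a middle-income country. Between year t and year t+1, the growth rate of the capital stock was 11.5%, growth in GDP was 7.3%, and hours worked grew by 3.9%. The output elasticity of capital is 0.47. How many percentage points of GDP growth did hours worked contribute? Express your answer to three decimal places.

2.067 percentage points

Labor's share = 1 − 0.47 = 0.53.
Contribution = share × growth = 0.53 × 3.9 = 2.067 pp.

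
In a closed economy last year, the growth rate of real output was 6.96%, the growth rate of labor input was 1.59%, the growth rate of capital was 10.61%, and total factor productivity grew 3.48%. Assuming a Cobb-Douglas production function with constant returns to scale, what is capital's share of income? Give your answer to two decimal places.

0.21

gY = gA + α·gK + (1−α)·gL, so gY − gA − gL = α(gK − gL).
6.96 − 3.48 − 1.59 = α × (10.61 − 1.59).
1.89 = 9.02 α, so α = 0.2095.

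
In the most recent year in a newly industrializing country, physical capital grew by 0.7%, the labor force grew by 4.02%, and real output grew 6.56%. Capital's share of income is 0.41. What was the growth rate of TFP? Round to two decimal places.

Labor's share = 1 − 0.41 = 0.59.
Physical capital: 0.41 × 0.7 = 0.287 pp.
The labor force: 0.59 × 4.02 = 2.3718 pp.
TFP growth = 6.56 − 2.6588 = 3.9012%.

TFP grew 3.90%.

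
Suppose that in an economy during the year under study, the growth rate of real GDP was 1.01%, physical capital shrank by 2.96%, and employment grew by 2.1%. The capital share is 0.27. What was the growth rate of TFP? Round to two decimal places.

0.28%

Labor's share = 1 − 0.27 = 0.73.
Physical capital: 0.27 × (-2.96) = -0.7992 pp.
Employment: 0.73 × 2.1 = 1.533 pp.
TFP growth = 1.01 − 0.7338 = 0.2762%.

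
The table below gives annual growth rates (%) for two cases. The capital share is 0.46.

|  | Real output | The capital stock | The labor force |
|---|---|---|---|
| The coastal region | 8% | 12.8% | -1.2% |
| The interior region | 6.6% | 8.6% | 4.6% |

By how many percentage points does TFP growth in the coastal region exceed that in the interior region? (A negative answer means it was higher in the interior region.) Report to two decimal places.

Labor's share = 1 − 0.46 = 0.54.
The coastal region: TFP = 8 − 5.888 + 0.648 = 2.76%.
The interior region: TFP = 6.6 − 3.956 − 2.484 = 0.16%.
Difference = 2.76 − (0.16) = 2.6 pp.

2.60 percentage points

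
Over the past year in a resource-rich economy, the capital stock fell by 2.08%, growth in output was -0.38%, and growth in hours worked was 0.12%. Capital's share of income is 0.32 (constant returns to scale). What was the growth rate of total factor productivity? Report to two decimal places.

0.20%

Labor's share = 1 − 0.32 = 0.68.
The capital stock: 0.32 × (-2.08) = -0.6656 pp.
Hours worked: 0.68 × 0.12 = 0.0816 pp.
TFP growth = -0.38 + 0.584 = 0.204%.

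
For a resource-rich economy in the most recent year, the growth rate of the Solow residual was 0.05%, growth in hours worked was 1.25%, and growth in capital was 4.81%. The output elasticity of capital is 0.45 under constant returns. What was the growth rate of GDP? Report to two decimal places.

Labor's share = 1 − 0.45 = 0.55.
Capital: 0.45 × 4.81 = 2.1645 pp.
Hours worked: 0.55 × 1.25 = 0.6875 pp.
Output growth = 0.05 + 2.852 = 2.902%.

GDP grew 2.90%.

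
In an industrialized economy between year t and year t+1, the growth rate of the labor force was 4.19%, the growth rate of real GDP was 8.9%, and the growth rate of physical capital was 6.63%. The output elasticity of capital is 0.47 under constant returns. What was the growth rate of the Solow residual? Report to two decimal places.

3.56%

Labor's share = 1 − 0.47 = 0.53.
Physical capital: 0.47 × 6.63 = 3.1161 pp.
The labor force: 0.53 × 4.19 = 2.2207 pp.
TFP growth = 8.9 − 5.3368 = 3.5632%.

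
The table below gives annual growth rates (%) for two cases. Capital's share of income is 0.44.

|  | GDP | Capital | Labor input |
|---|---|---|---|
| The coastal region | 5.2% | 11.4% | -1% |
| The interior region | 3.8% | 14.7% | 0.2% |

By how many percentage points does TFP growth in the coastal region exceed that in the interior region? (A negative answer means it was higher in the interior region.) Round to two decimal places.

Labor's share = 1 − 0.44 = 0.56.
The coastal region: TFP = 5.2 − 5.016 + 0.56 = 0.744%.
The interior region: TFP = 3.8 − 6.468 − 0.112 = -2.78%.
Difference = 0.744 − (-2.78) = 3.524 pp.

3.52 percentage points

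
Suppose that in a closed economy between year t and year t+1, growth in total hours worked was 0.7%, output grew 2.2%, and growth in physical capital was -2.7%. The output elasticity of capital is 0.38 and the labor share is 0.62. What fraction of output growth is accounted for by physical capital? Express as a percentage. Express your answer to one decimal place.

Physical capital contributed 0.38 × (-2.7) = -1.026 pp.
Share of growth = -1.026 / 2.2 × 100 = -46.636%.

-46.6%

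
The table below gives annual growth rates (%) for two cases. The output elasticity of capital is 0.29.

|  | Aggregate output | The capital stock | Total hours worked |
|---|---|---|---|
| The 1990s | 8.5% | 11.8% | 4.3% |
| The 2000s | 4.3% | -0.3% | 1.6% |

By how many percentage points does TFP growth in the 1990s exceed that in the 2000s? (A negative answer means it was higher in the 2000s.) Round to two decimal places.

-1.23 percentage points

Labor's share = 1 − 0.29 = 0.71.
The 1990s: TFP = 8.5 − 3.422 − 3.053 = 2.025%.
The 2000s: TFP = 4.3 + 0.087 − 1.136 = 3.251%.
Difference = 2.025 − (3.251) = -1.226 pp.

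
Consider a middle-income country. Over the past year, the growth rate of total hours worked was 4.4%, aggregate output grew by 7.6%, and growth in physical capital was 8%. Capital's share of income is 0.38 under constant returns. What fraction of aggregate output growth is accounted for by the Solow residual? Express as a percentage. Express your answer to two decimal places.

Labor's share = 1 − 0.38 = 0.62.
Physical capital: 0.38 × 8 = 3.04 pp.
Total hours worked: 0.62 × 4.4 = 2.728 pp.
TFP growth = 7.6 − 5.768 = 1.832%.
TFP share of growth = 1.832 / 7.6 × 100 = 24.1053%.

24.11%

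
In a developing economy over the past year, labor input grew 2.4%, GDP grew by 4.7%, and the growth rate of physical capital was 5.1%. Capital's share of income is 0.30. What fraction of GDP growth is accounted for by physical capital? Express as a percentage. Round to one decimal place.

Physical capital contributed 0.3 × 5.1 = 1.53 pp.
Share of growth = 1.53 / 4.7 × 100 = 32.553%.

32.6%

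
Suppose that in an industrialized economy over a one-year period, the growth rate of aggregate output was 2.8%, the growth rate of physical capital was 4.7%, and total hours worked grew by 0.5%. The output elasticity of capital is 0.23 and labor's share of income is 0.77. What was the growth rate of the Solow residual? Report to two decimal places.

1.33%

Labor's share = 1 − 0.23 = 0.77.
Physical capital: 0.23 × 4.7 = 1.081 pp.
Total hours worked: 0.77 × 0.5 = 0.385 pp.
TFP growth = 2.8 − 1.466 = 1.334%.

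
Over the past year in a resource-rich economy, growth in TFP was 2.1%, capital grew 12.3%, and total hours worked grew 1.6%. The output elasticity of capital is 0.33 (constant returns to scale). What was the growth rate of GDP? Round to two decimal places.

GDP growth was 7.23%.

Labor's share = 1 − 0.33 = 0.67.
Capital: 0.33 × 12.3 = 4.059 pp.
Total hours worked: 0.67 × 1.6 = 1.072 pp.
Output growth = 2.1 + 5.131 = 7.231%.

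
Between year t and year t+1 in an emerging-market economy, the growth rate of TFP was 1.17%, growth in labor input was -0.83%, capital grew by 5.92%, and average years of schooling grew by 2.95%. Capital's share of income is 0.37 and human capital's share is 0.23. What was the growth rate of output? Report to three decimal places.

3.707%

Labor's share = 1 − 0.37 − 0.23 = 0.4.
Capital: 0.37 × 5.92 = 2.1904 pp.
Average years of schooling: 0.23 × 2.95 = 0.6785 pp.
Labor input: 0.4 × (-0.83) = -0.332 pp.
Output growth = 1.17 + 2.5369 = 3.7069%.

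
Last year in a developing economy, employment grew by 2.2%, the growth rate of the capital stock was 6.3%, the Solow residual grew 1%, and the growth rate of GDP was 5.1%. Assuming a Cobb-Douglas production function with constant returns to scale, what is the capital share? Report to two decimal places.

gY = gA + α·gK + (1−α)·gL, so gY − gA − gL = α(gK − gL).
5.1 − 1 − 2.2 = α × (6.3 − 2.2).
1.9 = 4.1 α, so α = 0.4634.

The capital share is 0.46.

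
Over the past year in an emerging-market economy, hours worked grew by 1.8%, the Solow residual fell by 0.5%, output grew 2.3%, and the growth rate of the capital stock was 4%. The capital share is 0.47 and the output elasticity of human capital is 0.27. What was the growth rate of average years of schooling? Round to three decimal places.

Labor's share = 1 − 0.47 − 0.27 = 0.26.
gY = gA + 0.47×4 + 0.26×1.8 + 0.27×g.
0.27×g = 2.3 + 0.5 − 2.348 = 0.452.
g = 0.452 / 0.27 = 1.67407%.

Average years of schooling grew 1.674%.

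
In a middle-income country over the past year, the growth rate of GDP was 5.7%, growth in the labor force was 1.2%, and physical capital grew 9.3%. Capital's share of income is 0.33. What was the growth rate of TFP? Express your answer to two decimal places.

TFP grew 1.83%.

Labor's share = 1 − 0.33 = 0.67.
Physical capital: 0.33 × 9.3 = 3.069 pp.
The labor force: 0.67 × 1.2 = 0.804 pp.
TFP growth = 5.7 − 3.873 = 1.827%.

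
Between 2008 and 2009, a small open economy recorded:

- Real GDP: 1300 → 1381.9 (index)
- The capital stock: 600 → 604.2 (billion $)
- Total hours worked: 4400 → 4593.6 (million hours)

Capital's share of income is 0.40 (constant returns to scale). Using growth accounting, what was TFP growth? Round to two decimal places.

3.38%

Real GDP growth = (1381.9 − 1300) / 1300 = 6.3%.
The capital stock growth = (604.2 − 600) / 600 = 0.7%.
Total hours worked growth = (4593.6 − 4400) / 4400 = 4.4%.
Labor's share = 1 − 0.4 = 0.6.
The capital stock: 0.4 × 0.7 = 0.28 pp.
Total hours worked: 0.6 × 4.4 = 2.64 pp.
TFP growth = 6.3 − 2.92 = 3.38%.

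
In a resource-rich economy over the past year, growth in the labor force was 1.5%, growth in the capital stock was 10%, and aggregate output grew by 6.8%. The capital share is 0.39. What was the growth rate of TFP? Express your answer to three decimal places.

Labor's share = 1 − 0.39 = 0.61.
The capital stock: 0.39 × 10 = 3.9 pp.
The labor force: 0.61 × 1.5 = 0.915 pp.
TFP growth = 6.8 − 4.815 = 1.985%.

TFP grew 1.985%.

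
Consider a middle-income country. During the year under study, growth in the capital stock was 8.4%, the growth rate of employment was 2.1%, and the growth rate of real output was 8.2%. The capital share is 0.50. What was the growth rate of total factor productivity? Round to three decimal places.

Labor's share = 1 − 0.5 = 0.5.
The capital stock: 0.5 × 8.4 = 4.2 pp.
Employment: 0.5 × 2.1 = 1.05 pp.
TFP growth = 8.2 − 5.25 = 2.95%.

2.950%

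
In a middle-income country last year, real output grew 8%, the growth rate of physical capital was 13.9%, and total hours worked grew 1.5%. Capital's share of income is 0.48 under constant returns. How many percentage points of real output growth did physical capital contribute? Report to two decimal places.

6.67 percentage points

Contribution = share × growth = 0.48 × 13.9 = 6.672 pp.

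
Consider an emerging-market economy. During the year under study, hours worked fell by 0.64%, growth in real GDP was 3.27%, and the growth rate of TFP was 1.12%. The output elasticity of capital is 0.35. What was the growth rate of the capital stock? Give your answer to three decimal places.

Labor's share = 1 − 0.35 = 0.65.
gY = gA + 0.65×(-0.64) + 0.35×g.
0.35×g = 3.27 − 1.12 + 0.416 = 2.566.
g = 2.566 / 0.35 = 7.33143%.

The capital stock grew 7.331%.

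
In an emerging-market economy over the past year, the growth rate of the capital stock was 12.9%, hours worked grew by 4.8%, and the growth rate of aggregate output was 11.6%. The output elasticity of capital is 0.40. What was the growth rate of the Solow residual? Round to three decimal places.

3.560%

Labor's share = 1 − 0.4 = 0.6.
The capital stock: 0.4 × 12.9 = 5.16 pp.
Hours worked: 0.6 × 4.8 = 2.88 pp.
TFP growth = 11.6 − 8.04 = 3.56%.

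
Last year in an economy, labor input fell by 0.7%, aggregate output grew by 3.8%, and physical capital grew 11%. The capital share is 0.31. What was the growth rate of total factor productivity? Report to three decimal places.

Labor's share = 1 − 0.31 = 0.69.
Physical capital: 0.31 × 11 = 3.41 pp.
Labor input: 0.69 × (-0.7) = -0.483 pp.
TFP growth = 3.8 − 2.927 = 0.873%.

Total factor productivity grew 0.873%.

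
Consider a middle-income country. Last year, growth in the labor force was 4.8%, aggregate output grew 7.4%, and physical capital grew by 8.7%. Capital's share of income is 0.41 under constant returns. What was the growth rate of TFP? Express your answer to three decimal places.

TFP grew 1.001%.

Labor's share = 1 − 0.41 = 0.59.
Physical capital: 0.41 × 8.7 = 3.567 pp.
The labor force: 0.59 × 4.8 = 2.832 pp.
TFP growth = 7.4 − 6.399 = 1.001%.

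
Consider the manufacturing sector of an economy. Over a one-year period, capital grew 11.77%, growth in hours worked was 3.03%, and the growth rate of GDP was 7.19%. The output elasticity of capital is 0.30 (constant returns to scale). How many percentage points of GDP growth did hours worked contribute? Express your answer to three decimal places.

Labor's share = 1 − 0.3 = 0.7.
Contribution = share × growth = 0.7 × 3.03 = 2.121 pp.

2.121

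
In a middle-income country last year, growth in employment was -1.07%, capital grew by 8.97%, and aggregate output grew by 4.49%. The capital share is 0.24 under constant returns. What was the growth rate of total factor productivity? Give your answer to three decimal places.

Labor's share = 1 − 0.24 = 0.76.
Capital: 0.24 × 8.97 = 2.1528 pp.
Employment: 0.76 × (-1.07) = -0.8132 pp.
TFP growth = 4.49 − 1.3396 = 3.1504%.

3.150%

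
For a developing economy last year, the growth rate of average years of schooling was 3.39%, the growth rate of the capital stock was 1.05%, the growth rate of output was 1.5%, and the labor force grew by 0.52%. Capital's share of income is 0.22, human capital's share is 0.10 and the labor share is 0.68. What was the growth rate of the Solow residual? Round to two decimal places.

Labor's share = 1 − 0.22 − 0.1 = 0.68.
The capital stock: 0.22 × 1.05 = 0.231 pp.
Average years of schooling: 0.1 × 3.39 = 0.339 pp.
The labor force: 0.68 × 0.52 = 0.3536 pp.
TFP growth = 1.5 − 0.9236 = 0.5764%.

0.58%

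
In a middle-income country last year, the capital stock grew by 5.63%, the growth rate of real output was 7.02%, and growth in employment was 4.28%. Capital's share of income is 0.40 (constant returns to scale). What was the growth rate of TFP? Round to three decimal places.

Labor's share = 1 − 0.4 = 0.6.
The capital stock: 0.4 × 5.63 = 2.252 pp.
Employment: 0.6 × 4.28 = 2.568 pp.
TFP growth = 7.02 − 4.82 = 2.2%.

2.200%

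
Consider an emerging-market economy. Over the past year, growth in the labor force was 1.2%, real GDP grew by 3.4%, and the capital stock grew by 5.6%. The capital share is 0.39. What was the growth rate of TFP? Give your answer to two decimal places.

Labor's share = 1 − 0.39 = 0.61.
The capital stock: 0.39 × 5.6 = 2.184 pp.
The labor force: 0.61 × 1.2 = 0.732 pp.
TFP growth = 3.4 − 2.916 = 0.484%.

0.48%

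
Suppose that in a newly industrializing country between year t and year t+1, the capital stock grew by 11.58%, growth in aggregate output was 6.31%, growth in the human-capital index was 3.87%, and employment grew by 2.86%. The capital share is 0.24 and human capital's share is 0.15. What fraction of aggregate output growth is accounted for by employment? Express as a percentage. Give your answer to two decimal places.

Labor's share = 1 − 0.24 − 0.15 = 0.61.
Employment contributed 0.61 × 2.86 = 1.7446 pp.
Share of growth = 1.7446 / 6.31 × 100 = 27.6482%.

27.65%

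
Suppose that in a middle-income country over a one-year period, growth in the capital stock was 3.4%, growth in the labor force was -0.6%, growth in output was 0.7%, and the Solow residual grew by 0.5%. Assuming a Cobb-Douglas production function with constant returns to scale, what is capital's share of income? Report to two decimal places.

Capital's share of income is 0.20.

gY = gA + α·gK + (1−α)·gL, so gY − gA − gL = α(gK − gL).
0.7 − 0.5 + 0.6 = α × (3.4 − (-0.6)).
0.8 = 4 α, so α = 0.2.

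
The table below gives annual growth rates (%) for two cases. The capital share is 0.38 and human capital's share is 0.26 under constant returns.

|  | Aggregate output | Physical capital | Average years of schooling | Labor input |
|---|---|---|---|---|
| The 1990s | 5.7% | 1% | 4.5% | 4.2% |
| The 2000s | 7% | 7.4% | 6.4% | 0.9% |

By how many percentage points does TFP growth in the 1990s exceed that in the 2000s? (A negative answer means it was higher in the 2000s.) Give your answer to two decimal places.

Labor's share = 1 − 0.38 − 0.26 = 0.36.
The 1990s: TFP = 5.7 − 0.38 − 1.17 − 1.512 = 2.638%.
The 2000s: TFP = 7 − 2.812 − 1.664 − 0.324 = 2.2%.
Difference = 2.638 − (2.2) = 0.438 pp.

0.44 percentage points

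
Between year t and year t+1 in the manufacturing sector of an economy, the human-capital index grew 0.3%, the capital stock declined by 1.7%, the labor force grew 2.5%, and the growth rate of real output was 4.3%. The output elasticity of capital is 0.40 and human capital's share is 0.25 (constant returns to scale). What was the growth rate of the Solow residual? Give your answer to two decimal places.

4.03%

Labor's share = 1 − 0.4 − 0.25 = 0.35.
The capital stock: 0.4 × (-1.7) = -0.68 pp.
The human-capital index: 0.25 × 0.3 = 0.075 pp.
The labor force: 0.35 × 2.5 = 0.875 pp.
TFP growth = 4.3 − 0.27 = 4.03%.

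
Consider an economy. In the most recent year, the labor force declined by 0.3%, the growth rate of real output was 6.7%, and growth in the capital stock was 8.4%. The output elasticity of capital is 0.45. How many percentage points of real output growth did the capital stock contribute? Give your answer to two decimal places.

3.78

Contribution = share × growth = 0.45 × 8.4 = 3.78 pp.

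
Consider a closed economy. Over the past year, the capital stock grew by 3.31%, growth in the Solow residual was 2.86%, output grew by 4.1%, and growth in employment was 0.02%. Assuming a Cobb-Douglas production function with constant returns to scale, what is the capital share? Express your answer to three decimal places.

gY = gA + α·gK + (1−α)·gL, so gY − gA − gL = α(gK − gL).
4.1 − 2.86 − 0.02 = α × (3.31 − 0.02).
1.22 = 3.29 α, so α = 0.37082.

The capital share is 0.371.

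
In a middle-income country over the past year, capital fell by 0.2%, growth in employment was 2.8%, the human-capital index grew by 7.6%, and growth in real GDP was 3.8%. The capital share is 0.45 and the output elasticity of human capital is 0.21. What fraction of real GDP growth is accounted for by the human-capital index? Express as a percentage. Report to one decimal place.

42.0%

The human-capital index contributed 0.21 × 7.6 = 1.596 pp.
Share of growth = 1.596 / 3.8 × 100 = 42%.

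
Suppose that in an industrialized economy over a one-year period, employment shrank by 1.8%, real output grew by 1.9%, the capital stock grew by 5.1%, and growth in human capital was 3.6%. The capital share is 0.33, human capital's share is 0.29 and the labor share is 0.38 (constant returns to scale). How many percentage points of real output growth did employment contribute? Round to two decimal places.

Labor's share = 1 − 0.33 − 0.29 = 0.38.
Contribution = share × growth = 0.38 × (-1.8) = -0.684 pp.

-0.68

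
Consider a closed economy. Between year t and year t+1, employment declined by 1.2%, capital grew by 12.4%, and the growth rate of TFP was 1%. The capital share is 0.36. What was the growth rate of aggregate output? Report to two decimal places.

Aggregate output growth was 4.70%.

Labor's share = 1 − 0.36 = 0.64.
Capital: 0.36 × 12.4 = 4.464 pp.
Employment: 0.64 × (-1.2) = -0.768 pp.
Output growth = 1 + 3.696 = 4.696%.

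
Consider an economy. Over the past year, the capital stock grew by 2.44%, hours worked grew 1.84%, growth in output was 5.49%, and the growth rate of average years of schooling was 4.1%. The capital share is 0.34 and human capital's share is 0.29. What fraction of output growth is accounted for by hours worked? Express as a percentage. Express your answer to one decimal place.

Labor's share = 1 − 0.34 − 0.29 = 0.37.
Hours worked contributed 0.37 × 1.84 = 0.6808 pp.
Share of growth = 0.6808 / 5.49 × 100 = 12.401%.

12.4%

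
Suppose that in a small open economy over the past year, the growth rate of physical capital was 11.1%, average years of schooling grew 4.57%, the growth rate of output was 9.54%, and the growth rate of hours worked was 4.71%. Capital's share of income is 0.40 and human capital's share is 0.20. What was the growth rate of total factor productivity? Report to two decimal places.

Labor's share = 1 − 0.4 − 0.2 = 0.4.
Physical capital: 0.4 × 11.1 = 4.44 pp.
Average years of schooling: 0.2 × 4.57 = 0.914 pp.
Hours worked: 0.4 × 4.71 = 1.884 pp.
TFP growth = 9.54 − 7.238 = 2.302%.

2.30%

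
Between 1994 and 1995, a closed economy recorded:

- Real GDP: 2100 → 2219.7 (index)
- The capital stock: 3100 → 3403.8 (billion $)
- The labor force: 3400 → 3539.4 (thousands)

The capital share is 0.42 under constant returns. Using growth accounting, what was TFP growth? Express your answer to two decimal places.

-0.79%

Real GDP growth = (2219.7 − 2100) / 2100 = 5.7%.
The capital stock growth = (3403.8 − 3100) / 3100 = 9.8%.
The labor force growth = (3539.4 − 3400) / 3400 = 4.1%.
Labor's share = 1 − 0.42 = 0.58.
The capital stock: 0.42 × 9.8 = 4.116 pp.
The labor force: 0.58 × 4.1 = 2.378 pp.
TFP growth = 5.7 − 6.494 = -0.794%.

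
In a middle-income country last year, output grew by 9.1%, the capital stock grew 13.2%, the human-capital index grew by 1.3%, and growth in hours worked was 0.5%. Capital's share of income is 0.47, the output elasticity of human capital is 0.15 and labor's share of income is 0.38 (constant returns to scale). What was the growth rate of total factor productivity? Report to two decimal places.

2.51%

Labor's share = 1 − 0.47 − 0.15 = 0.38.
The capital stock: 0.47 × 13.2 = 6.204 pp.
The human-capital index: 0.15 × 1.3 = 0.195 pp.
Hours worked: 0.38 × 0.5 = 0.19 pp.
TFP growth = 9.1 − 6.589 = 2.511%.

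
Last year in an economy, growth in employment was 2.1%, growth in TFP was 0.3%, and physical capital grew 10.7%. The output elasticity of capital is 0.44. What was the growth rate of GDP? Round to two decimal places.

Labor's share = 1 − 0.44 = 0.56.
Physical capital: 0.44 × 10.7 = 4.708 pp.
Employment: 0.56 × 2.1 = 1.176 pp.
Output growth = 0.3 + 5.884 = 6.184%.

6.18%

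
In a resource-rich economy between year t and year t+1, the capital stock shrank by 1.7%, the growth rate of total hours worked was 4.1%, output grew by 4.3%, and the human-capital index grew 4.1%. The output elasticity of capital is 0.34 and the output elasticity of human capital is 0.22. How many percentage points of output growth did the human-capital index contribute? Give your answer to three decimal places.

0.902 percentage points

Contribution = share × growth = 0.22 × 4.1 = 0.902 pp.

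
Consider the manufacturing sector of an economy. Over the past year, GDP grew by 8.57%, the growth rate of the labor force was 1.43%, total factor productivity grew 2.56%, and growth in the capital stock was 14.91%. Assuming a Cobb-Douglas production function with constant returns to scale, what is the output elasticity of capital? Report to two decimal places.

The output elasticity of capital is 0.34.

gY = gA + α·gK + (1−α)·gL, so gY − gA − gL = α(gK − gL).
8.57 − 2.56 − 1.43 = α × (14.91 − 1.43).
4.58 = 13.48 α, so α = 0.3398.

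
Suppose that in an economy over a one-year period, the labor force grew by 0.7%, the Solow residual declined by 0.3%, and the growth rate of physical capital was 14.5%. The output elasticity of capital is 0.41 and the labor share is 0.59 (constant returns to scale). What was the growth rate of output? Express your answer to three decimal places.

6.058%

Labor's share = 1 − 0.41 = 0.59.
Physical capital: 0.41 × 14.5 = 5.945 pp.
The labor force: 0.59 × 0.7 = 0.413 pp.
Output growth = -0.3 + 6.358 = 6.058%.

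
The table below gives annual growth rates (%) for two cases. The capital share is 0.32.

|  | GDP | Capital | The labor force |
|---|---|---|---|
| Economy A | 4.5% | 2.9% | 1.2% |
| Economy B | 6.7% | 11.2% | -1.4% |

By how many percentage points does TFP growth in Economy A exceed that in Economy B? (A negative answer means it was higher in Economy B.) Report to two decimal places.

-1.31 percentage points

Labor's share = 1 − 0.32 = 0.68.
Economy A: TFP = 4.5 − 0.928 − 0.816 = 2.756%.
Economy B: TFP = 6.7 − 3.584 + 0.952 = 4.068%.
Difference = 2.756 − (4.068) = -1.312 pp.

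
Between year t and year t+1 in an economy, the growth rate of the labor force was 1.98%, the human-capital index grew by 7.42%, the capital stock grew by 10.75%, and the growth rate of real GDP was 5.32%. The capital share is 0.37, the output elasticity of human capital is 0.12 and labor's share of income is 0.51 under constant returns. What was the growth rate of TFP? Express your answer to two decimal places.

Labor's share = 1 − 0.37 − 0.12 = 0.51.
The capital stock: 0.37 × 10.75 = 3.9775 pp.
The human-capital index: 0.12 × 7.42 = 0.8904 pp.
The labor force: 0.51 × 1.98 = 1.0098 pp.
TFP growth = 5.32 − 5.8777 = -0.5577%.

-0.56%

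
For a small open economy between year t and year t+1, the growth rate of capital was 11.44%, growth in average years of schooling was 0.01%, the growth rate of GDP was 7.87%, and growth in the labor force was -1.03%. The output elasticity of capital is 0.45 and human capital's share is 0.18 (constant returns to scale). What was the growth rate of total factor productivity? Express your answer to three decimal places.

Total factor productivity grew 3.101%.

Labor's share = 1 − 0.45 − 0.18 = 0.37.
Capital: 0.45 × 11.44 = 5.148 pp.
Average years of schooling: 0.18 × 0.01 = 0.0018 pp.
The labor force: 0.37 × (-1.03) = -0.3811 pp.
TFP growth = 7.87 − 4.7687 = 3.1013%.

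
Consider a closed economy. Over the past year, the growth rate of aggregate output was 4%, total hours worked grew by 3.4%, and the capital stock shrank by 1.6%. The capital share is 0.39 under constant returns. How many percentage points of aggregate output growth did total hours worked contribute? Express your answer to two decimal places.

2.07 percentage points

Labor's share = 1 − 0.39 = 0.61.
Contribution = share × growth = 0.61 × 3.4 = 2.074 pp.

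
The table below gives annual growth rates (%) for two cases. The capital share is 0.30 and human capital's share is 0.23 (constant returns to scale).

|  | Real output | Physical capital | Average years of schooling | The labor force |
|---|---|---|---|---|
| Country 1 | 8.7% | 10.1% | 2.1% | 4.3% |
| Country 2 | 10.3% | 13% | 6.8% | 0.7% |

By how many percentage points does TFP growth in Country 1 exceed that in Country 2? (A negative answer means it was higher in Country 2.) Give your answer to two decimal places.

Labor's share = 1 − 0.3 − 0.23 = 0.47.
Country 1: TFP = 8.7 − 3.03 − 0.483 − 2.021 = 3.166%.
Country 2: TFP = 10.3 − 3.9 − 1.564 − 0.329 = 4.507%.
Difference = 3.166 − (4.507) = -1.341 pp.

-1.34 percentage points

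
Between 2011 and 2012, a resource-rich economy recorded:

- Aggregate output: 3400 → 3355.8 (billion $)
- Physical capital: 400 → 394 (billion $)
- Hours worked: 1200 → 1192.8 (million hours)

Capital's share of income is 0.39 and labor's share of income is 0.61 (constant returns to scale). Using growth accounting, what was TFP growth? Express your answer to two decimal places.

Aggregate output growth = (3355.8 − 3400) / 3400 = -1.3%.
Physical capital growth = (394 − 400) / 400 = -1.5%.
Hours worked growth = (1192.8 − 1200) / 1200 = -0.6%.
Labor's share = 1 − 0.39 = 0.61.
Physical capital: 0.39 × (-1.5) = -0.585 pp.
Hours worked: 0.61 × (-0.6) = -0.366 pp.
TFP growth = -1.3 + 0.951 = -0.349%.

-0.35%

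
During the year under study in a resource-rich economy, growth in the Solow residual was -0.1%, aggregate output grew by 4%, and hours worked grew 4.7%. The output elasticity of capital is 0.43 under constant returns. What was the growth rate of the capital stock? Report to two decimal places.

The capital stock growth was 3.30%.

Labor's share = 1 − 0.43 = 0.57.
gY = gA + 0.57×4.7 + 0.43×g.
0.43×g = 4 + 0.1 − 2.679 = 1.421.
g = 1.421 / 0.43 = 3.3047%.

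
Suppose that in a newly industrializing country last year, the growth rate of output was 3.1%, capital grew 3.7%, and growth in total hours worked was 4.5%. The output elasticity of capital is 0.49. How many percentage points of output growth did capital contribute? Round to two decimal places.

1.81 percentage points

Contribution = share × growth = 0.49 × 3.7 = 1.813 pp.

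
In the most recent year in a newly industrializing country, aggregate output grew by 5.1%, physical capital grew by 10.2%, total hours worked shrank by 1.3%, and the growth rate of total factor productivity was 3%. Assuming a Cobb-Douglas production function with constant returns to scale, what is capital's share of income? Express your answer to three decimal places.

gY = gA + α·gK + (1−α)·gL, so gY − gA − gL = α(gK − gL).
5.1 − 3 + 1.3 = α × (10.2 − (-1.3)).
3.4 = 11.5 α, so α = 0.29565.

0.296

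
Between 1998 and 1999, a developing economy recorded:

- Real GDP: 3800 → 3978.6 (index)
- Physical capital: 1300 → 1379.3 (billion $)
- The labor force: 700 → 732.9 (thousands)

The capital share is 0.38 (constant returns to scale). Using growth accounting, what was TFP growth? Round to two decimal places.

-0.53%

Real GDP growth = (3978.6 − 3800) / 3800 = 4.7%.
Physical capital growth = (1379.3 − 1300) / 1300 = 6.1%.
The labor force growth = (732.9 − 700) / 700 = 4.7%.
Labor's share = 1 − 0.38 = 0.62.
Physical capital: 0.38 × 6.1 = 2.318 pp.
The labor force: 0.62 × 4.7 = 2.914 pp.
TFP growth = 4.7 − 5.232 = -0.532%.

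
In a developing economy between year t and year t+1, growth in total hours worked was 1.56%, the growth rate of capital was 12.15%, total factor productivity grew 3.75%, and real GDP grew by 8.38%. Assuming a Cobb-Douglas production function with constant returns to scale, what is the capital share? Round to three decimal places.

gY = gA + α·gK + (1−α)·gL, so gY − gA − gL = α(gK − gL).
8.38 − 3.75 − 1.56 = α × (12.15 − 1.56).
3.07 = 10.59 α, so α = 0.2899.

The capital share is 0.290.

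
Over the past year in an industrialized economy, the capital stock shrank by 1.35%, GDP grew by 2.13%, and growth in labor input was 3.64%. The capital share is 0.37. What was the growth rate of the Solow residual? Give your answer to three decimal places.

The Solow residual grew 0.336%.

Labor's share = 1 − 0.37 = 0.63.
The capital stock: 0.37 × (-1.35) = -0.4995 pp.
Labor input: 0.63 × 3.64 = 2.2932 pp.
TFP growth = 2.13 − 1.7937 = 0.3363%.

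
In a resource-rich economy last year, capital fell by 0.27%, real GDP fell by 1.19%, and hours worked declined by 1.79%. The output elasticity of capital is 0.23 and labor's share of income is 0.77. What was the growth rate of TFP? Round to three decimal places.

Labor's share = 1 − 0.23 = 0.77.
Capital: 0.23 × (-0.27) = -0.0621 pp.
Hours worked: 0.77 × (-1.79) = -1.3783 pp.
TFP growth = -1.19 + 1.4404 = 0.2504%.

0.250%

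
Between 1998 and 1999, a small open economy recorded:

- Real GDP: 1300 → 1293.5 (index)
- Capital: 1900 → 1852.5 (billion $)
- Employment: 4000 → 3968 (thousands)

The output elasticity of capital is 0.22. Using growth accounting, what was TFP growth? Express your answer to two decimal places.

0.67%

Real GDP growth = (1293.5 − 1300) / 1300 = -0.5%.
Capital growth = (1852.5 − 1900) / 1900 = -2.5%.
Employment growth = (3968 − 4000) / 4000 = -0.8%.
Labor's share = 1 − 0.22 = 0.78.
Capital: 0.22 × (-2.5) = -0.55 pp.
Employment: 0.78 × (-0.8) = -0.624 pp.
TFP growth = -0.5 + 1.174 = 0.674%.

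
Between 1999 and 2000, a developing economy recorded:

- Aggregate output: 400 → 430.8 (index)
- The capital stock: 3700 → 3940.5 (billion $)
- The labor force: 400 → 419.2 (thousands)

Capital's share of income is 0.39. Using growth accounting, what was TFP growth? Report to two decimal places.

2.24%

Aggregate output growth = (430.8 − 400) / 400 = 7.7%.
The capital stock growth = (3940.5 − 3700) / 3700 = 6.5%.
The labor force growth = (419.2 − 400) / 400 = 4.8%.
Labor's share = 1 − 0.39 = 0.61.
The capital stock: 0.39 × 6.5 = 2.535 pp.
The labor force: 0.61 × 4.8 = 2.928 pp.
TFP growth = 7.7 − 5.463 = 2.237%.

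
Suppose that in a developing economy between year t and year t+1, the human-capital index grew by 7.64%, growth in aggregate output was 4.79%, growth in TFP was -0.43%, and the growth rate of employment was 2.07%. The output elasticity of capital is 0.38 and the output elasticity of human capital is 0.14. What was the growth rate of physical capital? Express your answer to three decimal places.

Labor's share = 1 − 0.38 − 0.14 = 0.48.
gY = gA + 0.14×7.64 + 0.48×2.07 + 0.38×g.
0.38×g = 4.79 + 0.43 − 2.0632 = 3.1568.
g = 3.1568 / 0.38 = 8.30737%.

Physical capital growth was 8.307%.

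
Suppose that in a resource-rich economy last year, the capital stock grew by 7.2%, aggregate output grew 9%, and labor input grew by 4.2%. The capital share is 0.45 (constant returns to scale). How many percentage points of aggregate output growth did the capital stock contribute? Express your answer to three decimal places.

Contribution = share × growth = 0.45 × 7.2 = 3.24 pp.

3.240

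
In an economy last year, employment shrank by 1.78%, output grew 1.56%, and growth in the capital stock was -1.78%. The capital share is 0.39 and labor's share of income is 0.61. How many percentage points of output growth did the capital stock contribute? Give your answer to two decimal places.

-0.69

Contribution = share × growth = 0.39 × (-1.78) = -0.6942 pp.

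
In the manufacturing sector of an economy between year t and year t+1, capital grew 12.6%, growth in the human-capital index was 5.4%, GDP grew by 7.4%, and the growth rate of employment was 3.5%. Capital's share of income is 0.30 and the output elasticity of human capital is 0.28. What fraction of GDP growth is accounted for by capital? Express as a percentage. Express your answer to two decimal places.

51.08%

Capital contributed 0.3 × 12.6 = 3.78 pp.
Share of growth = 3.78 / 7.4 × 100 = 51.0811%.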